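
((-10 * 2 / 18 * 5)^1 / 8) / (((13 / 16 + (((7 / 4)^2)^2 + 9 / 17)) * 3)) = -0.02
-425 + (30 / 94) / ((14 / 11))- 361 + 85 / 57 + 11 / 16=-235108765 / 300048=-783.57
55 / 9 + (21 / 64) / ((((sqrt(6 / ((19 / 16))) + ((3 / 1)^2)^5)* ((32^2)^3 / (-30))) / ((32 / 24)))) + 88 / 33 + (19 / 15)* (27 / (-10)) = 35* sqrt(114) / 47422812337857363968 + 228672801093139373847071 / 42680531104071627571200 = 5.36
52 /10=26 /5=5.20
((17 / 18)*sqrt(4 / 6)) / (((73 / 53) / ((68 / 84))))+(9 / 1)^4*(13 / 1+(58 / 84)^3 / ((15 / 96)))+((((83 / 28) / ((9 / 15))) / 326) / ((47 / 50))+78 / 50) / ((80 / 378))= 15317*sqrt(6) / 82782+1041873782541957 / 10510892000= 99123.70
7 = 7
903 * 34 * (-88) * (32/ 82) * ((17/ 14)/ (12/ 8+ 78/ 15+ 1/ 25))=-2624582400/ 13817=-189953.13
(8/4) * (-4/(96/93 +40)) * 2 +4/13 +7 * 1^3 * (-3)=-43577/2067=-21.08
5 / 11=0.45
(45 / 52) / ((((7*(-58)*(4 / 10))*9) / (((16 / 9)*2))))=-50 / 23751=-0.00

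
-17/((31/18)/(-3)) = 918/31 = 29.61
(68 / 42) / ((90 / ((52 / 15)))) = 884 / 14175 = 0.06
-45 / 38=-1.18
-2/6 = -1/3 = -0.33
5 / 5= 1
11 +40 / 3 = 73 / 3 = 24.33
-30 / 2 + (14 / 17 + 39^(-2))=-366544 / 25857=-14.18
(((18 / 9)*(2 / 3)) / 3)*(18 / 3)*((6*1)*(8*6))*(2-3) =-768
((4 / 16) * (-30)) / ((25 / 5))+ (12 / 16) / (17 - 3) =-81 / 56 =-1.45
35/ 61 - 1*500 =-30465/ 61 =-499.43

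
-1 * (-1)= 1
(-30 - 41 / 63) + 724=43681 / 63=693.35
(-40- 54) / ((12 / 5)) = -235 / 6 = -39.17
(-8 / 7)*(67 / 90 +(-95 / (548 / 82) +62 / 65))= 8025424 / 561015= 14.31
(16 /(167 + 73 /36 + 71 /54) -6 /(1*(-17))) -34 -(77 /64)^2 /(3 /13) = -153052438577 /3843059712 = -39.83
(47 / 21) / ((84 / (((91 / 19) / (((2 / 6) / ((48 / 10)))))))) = 1222 / 665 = 1.84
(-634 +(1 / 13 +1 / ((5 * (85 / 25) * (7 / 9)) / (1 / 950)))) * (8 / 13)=-3726579732 / 9552725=-390.11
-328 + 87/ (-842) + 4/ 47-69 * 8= -34825841/ 39574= -880.02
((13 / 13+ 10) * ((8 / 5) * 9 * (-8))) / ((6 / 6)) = -6336 / 5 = -1267.20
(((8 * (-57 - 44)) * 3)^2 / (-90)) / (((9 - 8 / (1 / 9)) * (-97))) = -326432 / 30555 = -10.68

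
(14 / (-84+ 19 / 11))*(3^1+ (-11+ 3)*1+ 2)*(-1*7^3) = -158466 / 905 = -175.10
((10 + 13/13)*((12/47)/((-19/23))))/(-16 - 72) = 69/1786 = 0.04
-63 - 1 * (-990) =927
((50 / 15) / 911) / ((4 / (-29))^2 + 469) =0.00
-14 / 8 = -7 / 4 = -1.75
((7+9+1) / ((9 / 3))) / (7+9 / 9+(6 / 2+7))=17 / 54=0.31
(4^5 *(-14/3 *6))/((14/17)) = -34816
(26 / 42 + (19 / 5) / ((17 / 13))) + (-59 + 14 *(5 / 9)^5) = -1923038459 / 35134155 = -54.73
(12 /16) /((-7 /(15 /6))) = -15 /56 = -0.27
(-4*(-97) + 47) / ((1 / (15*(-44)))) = -287100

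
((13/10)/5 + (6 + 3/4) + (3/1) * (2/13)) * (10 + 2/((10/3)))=514789/6500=79.20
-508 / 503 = -1.01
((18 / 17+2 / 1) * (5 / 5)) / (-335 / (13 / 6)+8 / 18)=-3042 / 153323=-0.02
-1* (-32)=32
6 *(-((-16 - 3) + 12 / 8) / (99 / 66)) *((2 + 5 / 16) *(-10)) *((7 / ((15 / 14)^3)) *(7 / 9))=-8706026 / 1215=-7165.45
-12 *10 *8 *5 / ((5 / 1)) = -960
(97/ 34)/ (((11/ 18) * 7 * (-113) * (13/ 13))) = -873/ 147917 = -0.01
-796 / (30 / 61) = -24278 / 15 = -1618.53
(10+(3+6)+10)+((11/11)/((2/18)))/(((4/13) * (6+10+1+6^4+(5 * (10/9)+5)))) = 1382845/47648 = 29.02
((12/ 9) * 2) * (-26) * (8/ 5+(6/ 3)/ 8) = -1924/ 15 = -128.27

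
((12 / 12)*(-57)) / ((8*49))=-0.15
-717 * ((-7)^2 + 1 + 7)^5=-431413204869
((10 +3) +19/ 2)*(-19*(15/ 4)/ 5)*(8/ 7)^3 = -478.60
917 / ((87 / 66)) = 20174 / 29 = 695.66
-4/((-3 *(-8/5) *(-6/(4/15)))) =1/27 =0.04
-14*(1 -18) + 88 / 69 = 16510 / 69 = 239.28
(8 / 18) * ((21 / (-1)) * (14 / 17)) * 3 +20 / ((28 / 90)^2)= 152917 / 833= 183.57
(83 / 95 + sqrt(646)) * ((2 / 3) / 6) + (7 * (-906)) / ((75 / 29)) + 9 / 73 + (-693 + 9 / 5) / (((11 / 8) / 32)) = -63638151748 / 3432825 + sqrt(646) / 9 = -18535.30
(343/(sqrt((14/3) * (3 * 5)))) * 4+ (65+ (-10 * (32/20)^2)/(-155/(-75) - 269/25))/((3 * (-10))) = -2215/978+ 98 * sqrt(70)/5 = 161.72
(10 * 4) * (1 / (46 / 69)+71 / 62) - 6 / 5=16214 / 155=104.61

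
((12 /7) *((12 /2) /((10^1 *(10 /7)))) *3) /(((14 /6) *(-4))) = -81 /350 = -0.23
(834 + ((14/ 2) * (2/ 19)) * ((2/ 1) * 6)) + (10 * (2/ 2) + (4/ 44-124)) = 152347/ 209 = 728.93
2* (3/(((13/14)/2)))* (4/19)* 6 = 4032/247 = 16.32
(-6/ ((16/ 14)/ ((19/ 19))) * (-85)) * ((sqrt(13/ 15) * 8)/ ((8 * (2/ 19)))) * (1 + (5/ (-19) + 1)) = 3927 * sqrt(195)/ 8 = 6854.70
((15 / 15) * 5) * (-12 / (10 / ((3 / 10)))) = -1.80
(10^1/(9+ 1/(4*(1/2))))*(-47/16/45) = -47/684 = -0.07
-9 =-9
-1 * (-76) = 76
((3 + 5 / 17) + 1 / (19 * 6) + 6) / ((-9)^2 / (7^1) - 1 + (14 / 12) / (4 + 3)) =11473 / 13243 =0.87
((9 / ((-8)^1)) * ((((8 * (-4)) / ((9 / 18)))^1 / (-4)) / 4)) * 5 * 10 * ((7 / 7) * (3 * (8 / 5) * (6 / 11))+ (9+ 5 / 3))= -32880 / 11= -2989.09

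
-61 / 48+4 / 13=-601 / 624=-0.96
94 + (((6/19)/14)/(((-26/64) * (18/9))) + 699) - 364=741693/1729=428.97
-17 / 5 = -3.40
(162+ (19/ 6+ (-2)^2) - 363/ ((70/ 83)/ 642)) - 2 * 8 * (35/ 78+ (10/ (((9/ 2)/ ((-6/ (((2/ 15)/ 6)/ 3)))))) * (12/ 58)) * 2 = -6973661011/ 26390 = -264253.92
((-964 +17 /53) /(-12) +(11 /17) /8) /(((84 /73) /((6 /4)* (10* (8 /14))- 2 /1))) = 972868007 /2119152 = 459.08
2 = 2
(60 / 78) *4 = 40 / 13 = 3.08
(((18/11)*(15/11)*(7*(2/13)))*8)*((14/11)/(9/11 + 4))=423360/83369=5.08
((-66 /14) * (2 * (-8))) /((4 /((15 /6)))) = 330 /7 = 47.14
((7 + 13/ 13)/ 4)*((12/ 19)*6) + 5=239/ 19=12.58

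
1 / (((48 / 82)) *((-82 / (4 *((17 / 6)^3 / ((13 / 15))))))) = -24565 / 11232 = -2.19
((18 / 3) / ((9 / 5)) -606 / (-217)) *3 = 3988 / 217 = 18.38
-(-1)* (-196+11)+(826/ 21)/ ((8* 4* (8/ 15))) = -182.70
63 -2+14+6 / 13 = 981 / 13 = 75.46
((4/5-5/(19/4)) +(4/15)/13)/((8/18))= -129/247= -0.52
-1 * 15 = -15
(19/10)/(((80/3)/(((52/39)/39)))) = 19/7800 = 0.00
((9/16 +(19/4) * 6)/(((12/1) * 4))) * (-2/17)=-155/2176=-0.07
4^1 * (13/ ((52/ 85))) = 85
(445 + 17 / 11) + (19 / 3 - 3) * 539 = 74026 / 33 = 2243.21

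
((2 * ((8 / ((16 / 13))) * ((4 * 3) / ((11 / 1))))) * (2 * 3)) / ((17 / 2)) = 1872 / 187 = 10.01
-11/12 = -0.92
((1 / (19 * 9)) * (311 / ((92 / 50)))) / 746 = 7775 / 5868036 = 0.00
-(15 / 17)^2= -225 / 289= -0.78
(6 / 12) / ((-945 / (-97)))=97 / 1890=0.05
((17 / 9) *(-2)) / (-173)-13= -20207 / 1557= -12.98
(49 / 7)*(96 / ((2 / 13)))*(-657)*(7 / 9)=-2232048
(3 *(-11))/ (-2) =33/ 2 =16.50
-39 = -39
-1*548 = -548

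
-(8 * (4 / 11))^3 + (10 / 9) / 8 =-1172993 / 47916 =-24.48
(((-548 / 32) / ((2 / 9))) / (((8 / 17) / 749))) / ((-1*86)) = 15699789 / 11008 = 1426.22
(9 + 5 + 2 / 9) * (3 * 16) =2048 / 3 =682.67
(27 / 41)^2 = 729 / 1681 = 0.43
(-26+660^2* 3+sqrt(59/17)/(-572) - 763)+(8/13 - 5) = 16978086/13 - sqrt(1003)/9724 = 1306006.61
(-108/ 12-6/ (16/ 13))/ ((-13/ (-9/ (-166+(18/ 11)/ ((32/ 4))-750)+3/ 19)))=14253399/ 79622920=0.18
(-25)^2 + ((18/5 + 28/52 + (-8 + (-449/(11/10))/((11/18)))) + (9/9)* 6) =-320856/7865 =-40.80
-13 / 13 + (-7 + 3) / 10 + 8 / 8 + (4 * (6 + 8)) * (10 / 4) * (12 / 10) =838 / 5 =167.60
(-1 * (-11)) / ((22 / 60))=30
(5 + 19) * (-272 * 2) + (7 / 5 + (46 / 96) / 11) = -13054.56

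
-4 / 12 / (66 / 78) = -13 / 33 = -0.39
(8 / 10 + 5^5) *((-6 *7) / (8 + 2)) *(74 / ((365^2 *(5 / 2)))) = -48574932 / 16653125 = -2.92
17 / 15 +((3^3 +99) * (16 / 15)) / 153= 171 / 85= 2.01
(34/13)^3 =39304/2197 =17.89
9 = 9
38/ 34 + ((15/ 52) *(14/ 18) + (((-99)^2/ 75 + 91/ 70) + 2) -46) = 5922049/ 66300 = 89.32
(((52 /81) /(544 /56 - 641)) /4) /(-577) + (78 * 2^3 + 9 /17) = 624.53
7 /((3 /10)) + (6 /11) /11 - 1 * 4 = 7036 /363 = 19.38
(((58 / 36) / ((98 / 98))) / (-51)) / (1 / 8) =-116 / 459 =-0.25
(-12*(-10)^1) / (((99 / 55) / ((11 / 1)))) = 2200 / 3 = 733.33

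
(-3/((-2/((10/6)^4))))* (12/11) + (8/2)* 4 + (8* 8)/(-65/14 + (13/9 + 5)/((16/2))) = 1143806/95733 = 11.95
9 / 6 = 3 / 2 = 1.50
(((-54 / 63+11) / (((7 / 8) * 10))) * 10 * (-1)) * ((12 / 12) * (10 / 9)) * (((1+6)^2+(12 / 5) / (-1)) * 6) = -529376 / 147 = -3601.20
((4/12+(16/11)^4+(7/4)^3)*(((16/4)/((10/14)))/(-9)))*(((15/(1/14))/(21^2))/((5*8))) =-5717105/75898944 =-0.08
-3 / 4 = -0.75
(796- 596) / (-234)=-100 / 117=-0.85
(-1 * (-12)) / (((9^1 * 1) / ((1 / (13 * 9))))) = 4 / 351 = 0.01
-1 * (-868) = 868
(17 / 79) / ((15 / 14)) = 238 / 1185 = 0.20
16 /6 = 8 /3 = 2.67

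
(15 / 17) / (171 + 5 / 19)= 285 / 55318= 0.01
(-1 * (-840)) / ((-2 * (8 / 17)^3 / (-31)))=15991815 / 128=124936.05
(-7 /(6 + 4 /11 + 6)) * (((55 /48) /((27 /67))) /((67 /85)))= -21175 /10368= -2.04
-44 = -44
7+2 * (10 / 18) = 8.11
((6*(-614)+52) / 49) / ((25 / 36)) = -106.74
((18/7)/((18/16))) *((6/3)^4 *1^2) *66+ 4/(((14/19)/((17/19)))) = 16930/7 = 2418.57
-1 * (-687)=687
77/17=4.53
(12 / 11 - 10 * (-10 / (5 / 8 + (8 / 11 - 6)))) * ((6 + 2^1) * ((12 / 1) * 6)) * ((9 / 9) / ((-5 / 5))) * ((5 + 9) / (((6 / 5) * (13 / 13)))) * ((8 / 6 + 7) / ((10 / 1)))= 514595200 / 4499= 114379.91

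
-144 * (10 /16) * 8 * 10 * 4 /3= -9600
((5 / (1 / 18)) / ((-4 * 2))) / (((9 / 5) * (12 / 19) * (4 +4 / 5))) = -2375 / 1152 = -2.06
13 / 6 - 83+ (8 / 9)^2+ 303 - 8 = 34823 / 162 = 214.96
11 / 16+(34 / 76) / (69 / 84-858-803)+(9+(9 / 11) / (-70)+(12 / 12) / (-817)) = 452653589539 / 46789197840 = 9.67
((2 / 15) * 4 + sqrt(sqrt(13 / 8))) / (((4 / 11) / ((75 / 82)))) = 55 / 41 + 825 * 26^(1 / 4) / 656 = 4.18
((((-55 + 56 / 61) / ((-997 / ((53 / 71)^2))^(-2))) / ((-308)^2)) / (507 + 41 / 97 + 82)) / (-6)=8083096456440137387 / 15663347176496475456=0.52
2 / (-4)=-0.50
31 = 31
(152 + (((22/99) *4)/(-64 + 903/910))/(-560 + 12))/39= 1535124716/393880617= 3.90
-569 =-569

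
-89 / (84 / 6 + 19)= -89 / 33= -2.70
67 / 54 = 1.24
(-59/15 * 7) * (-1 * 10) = 826/3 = 275.33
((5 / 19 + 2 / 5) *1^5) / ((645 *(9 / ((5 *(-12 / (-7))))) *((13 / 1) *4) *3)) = 1 / 159315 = 0.00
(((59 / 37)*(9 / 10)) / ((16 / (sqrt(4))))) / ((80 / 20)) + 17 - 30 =-153389 / 11840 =-12.96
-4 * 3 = -12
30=30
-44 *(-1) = 44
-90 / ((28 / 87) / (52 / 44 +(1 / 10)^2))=-1026513 / 3080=-333.28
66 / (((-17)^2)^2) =66 / 83521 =0.00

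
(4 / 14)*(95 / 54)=95 / 189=0.50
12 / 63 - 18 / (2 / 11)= -2075 / 21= -98.81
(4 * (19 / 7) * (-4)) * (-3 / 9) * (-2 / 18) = -304 / 189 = -1.61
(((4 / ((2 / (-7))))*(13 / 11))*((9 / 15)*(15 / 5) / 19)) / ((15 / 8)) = -4368 / 5225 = -0.84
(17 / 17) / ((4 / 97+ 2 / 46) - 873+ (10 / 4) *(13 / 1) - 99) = -4462 / 4191671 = -0.00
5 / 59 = 0.08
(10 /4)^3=125 /8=15.62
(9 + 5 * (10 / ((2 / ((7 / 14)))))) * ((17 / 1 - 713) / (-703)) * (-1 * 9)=-134676 / 703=-191.57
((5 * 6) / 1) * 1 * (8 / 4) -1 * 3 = 57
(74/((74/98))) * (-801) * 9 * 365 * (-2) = 515731860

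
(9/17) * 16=144/17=8.47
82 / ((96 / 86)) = 1763 / 24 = 73.46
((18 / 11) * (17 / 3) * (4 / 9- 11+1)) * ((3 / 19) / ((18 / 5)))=-7310 / 1881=-3.89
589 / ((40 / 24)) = 1767 / 5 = 353.40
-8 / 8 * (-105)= 105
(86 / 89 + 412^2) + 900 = 15187402 / 89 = 170644.97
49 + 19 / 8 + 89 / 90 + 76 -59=24971 / 360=69.36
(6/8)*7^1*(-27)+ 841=2797/4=699.25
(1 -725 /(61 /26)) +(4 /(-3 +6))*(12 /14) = -131035 /427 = -306.87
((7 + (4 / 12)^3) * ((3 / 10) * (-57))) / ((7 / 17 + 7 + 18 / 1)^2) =-104329 / 559872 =-0.19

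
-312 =-312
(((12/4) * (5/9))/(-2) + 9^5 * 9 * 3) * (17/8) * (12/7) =162620861/28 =5807887.89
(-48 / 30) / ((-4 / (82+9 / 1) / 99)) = 18018 / 5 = 3603.60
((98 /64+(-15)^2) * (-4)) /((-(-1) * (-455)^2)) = -7249 /1656200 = -0.00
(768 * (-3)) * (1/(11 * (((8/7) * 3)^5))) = -16807/38016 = -0.44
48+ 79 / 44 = 2191 / 44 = 49.80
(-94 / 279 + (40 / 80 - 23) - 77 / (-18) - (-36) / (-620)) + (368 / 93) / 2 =-2579 / 155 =-16.64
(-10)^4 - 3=9997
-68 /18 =-34 /9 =-3.78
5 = 5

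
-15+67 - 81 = -29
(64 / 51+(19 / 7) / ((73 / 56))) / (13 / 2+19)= 0.13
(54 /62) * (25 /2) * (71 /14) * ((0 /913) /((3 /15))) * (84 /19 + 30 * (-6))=0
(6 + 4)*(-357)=-3570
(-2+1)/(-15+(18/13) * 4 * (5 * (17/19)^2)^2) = -1694173/124925205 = -0.01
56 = 56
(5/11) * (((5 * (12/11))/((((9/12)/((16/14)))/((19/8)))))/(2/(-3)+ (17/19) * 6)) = 108300/56749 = 1.91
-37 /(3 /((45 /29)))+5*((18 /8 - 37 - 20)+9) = -28755 /116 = -247.89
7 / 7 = 1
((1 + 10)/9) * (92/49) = 1012/441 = 2.29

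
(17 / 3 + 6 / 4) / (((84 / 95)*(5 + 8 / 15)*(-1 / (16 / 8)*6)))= -20425 / 41832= -0.49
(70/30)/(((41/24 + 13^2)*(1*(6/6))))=56/4097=0.01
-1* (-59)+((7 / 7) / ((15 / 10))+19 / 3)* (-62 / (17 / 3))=-299 / 17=-17.59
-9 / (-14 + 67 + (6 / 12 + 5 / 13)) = -78 / 467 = -0.17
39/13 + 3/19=60/19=3.16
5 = 5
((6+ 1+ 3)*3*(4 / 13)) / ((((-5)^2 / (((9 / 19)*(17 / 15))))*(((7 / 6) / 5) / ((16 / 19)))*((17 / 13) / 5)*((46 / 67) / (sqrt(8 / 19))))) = 463104*sqrt(38) / 1104299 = 2.59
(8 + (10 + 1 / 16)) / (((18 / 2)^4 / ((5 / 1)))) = 1445 / 104976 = 0.01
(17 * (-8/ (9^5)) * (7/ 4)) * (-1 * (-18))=-476/ 6561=-0.07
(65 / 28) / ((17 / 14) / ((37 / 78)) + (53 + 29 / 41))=98605 / 2390004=0.04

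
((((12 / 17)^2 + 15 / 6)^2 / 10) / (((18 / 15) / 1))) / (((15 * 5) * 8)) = 0.00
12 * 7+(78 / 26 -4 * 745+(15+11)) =-2867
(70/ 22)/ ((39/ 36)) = 420/ 143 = 2.94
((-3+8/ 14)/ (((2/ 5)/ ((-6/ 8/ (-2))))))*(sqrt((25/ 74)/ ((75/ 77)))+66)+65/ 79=-661145/ 4424-85*sqrt(17094)/ 8288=-150.79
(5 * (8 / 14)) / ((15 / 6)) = 8 / 7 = 1.14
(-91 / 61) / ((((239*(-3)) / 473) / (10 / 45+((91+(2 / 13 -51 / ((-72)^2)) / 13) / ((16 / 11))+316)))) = 372.78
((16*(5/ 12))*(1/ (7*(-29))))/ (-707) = 20/ 430563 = 0.00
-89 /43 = -2.07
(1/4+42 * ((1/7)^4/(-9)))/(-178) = -1021/732648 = -0.00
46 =46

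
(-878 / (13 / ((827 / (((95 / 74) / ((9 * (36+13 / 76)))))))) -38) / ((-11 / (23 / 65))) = 7643952934733 / 16777475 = 455608.07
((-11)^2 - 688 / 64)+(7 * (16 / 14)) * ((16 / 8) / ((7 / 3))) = 3279 / 28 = 117.11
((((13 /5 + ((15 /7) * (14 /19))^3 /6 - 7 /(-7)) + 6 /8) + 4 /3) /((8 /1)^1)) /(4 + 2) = 0.13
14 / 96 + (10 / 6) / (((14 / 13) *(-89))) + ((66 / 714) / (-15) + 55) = 6672001 / 121040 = 55.12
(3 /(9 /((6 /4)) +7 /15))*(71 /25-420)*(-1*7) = 657027 /485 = 1354.69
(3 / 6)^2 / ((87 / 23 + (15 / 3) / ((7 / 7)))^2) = 529 / 163216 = 0.00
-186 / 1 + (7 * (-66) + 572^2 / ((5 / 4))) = 1305496 / 5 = 261099.20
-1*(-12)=12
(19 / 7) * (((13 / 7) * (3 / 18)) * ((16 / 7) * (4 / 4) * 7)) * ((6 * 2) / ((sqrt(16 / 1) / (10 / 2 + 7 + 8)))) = 39520 / 49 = 806.53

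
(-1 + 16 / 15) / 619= 1 / 9285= 0.00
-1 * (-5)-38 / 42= 86 / 21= 4.10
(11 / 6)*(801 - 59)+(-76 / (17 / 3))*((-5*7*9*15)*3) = 9765077 / 51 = 191472.10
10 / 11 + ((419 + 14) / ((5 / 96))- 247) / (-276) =-429863 / 15180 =-28.32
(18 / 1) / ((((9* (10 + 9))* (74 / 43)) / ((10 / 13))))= 430 / 9139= 0.05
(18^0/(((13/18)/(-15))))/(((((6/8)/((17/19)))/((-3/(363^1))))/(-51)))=-312120/29887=-10.44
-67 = -67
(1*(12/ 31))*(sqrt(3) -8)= -96/ 31 + 12*sqrt(3)/ 31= -2.43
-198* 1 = -198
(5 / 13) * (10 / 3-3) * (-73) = -9.36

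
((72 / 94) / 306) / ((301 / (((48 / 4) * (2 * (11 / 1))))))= 528 / 240499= 0.00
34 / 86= 17 / 43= 0.40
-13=-13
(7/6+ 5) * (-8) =-148/3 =-49.33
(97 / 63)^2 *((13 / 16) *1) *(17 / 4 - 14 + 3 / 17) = -18.44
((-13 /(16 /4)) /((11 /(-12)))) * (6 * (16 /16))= 234 /11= 21.27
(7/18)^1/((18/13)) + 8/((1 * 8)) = 415/324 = 1.28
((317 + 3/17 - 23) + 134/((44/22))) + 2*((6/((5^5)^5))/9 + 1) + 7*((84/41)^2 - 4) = 9314419627189636230583058/25549829006195068359375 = 364.56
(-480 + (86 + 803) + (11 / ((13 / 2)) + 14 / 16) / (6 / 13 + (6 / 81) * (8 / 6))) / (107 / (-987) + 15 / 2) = 1926729609 / 34434760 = 55.95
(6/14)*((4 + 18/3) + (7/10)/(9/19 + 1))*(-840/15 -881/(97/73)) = -3227.89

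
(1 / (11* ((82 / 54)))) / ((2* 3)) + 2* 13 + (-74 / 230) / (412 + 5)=26.01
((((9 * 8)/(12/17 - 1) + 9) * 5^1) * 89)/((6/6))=-104931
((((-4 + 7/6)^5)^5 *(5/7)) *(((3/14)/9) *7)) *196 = -4736074879475.25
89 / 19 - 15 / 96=2753 / 608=4.53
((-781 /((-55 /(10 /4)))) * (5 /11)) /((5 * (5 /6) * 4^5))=213 /56320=0.00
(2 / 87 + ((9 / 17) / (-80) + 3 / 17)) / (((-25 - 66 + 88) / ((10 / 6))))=-22817 / 212976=-0.11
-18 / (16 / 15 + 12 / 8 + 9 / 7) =-3780 / 809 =-4.67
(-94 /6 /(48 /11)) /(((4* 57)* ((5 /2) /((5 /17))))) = -517 /279072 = -0.00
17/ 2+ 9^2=179/ 2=89.50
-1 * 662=-662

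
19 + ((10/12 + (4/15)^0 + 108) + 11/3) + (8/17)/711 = 3203071/24174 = 132.50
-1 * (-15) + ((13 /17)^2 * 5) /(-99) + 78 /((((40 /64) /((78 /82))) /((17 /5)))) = 12275742032 /29326275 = 418.59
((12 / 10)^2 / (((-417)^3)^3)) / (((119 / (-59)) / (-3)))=-236 / 42009518195375679261247725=-0.00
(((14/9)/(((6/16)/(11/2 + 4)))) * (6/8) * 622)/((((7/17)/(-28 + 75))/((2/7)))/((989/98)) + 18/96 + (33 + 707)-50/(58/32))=60664283532608/2351538095229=25.80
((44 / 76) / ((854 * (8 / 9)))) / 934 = 99 / 121240672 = 0.00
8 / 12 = 2 / 3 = 0.67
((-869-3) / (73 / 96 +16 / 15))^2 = 175192473600 / 769129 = 227780.35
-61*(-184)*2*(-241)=-5409968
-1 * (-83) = 83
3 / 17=0.18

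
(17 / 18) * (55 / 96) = 935 / 1728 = 0.54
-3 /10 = -0.30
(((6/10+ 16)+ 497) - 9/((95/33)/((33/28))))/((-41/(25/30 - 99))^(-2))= 88.95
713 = 713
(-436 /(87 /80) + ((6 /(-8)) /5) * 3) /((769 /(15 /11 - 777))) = 496550313 /1226555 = 404.83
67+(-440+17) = -356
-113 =-113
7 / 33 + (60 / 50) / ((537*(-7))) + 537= 111065854 / 206745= 537.21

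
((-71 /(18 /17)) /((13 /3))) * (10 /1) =-154.74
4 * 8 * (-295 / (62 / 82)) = -387040 / 31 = -12485.16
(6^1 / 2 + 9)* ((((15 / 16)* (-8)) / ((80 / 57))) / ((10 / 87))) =-44631 / 80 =-557.89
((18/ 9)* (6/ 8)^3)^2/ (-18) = -81/ 2048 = -0.04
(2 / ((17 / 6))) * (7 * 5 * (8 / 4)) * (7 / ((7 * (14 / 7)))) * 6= 2520 / 17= 148.24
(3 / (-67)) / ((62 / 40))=-60 / 2077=-0.03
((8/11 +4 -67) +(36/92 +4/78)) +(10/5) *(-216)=-4872622/9867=-493.83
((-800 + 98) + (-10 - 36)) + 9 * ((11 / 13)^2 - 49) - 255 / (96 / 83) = -7587559 / 5408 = -1403.02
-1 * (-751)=751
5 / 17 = 0.29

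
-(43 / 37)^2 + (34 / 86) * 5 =36858 / 58867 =0.63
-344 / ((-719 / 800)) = 275200 / 719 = 382.75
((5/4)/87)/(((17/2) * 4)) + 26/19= 307727/224808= 1.37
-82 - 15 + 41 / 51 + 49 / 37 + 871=776.13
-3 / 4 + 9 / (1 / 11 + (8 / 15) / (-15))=88689 / 548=161.84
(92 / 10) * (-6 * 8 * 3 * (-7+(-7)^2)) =-278208 / 5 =-55641.60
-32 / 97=-0.33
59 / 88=0.67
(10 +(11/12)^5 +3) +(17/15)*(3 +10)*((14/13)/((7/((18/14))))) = 144236209/8709120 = 16.56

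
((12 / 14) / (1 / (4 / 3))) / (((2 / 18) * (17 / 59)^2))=250632 / 2023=123.89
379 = 379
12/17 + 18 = 318/17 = 18.71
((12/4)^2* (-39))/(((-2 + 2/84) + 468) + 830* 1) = -14742/54433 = -0.27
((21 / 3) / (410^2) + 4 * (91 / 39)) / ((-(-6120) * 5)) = 4706821 / 15431580000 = 0.00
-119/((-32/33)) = 3927/32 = 122.72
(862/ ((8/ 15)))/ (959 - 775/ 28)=45255/ 26077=1.74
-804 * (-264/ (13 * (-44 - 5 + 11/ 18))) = -57024/ 169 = -337.42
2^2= 4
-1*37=-37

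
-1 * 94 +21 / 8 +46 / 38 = -13705 / 152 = -90.16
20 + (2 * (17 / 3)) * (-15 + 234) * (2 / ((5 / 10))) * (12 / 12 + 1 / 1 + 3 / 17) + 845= 22473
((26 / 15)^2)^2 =456976 / 50625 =9.03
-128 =-128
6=6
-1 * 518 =-518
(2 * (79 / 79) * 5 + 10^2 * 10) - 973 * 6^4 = -1259998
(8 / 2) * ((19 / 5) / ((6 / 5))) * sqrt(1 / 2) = 19 * sqrt(2) / 3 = 8.96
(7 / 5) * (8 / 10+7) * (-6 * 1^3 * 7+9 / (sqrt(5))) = -11466 / 25+2457 * sqrt(5) / 125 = -414.69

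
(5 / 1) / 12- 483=-5791 / 12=-482.58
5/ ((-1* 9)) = -5/ 9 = -0.56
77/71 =1.08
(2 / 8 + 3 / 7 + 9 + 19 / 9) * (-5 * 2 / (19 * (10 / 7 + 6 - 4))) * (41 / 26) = -609055 / 213408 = -2.85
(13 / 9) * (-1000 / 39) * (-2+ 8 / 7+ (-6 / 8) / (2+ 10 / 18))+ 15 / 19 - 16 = 754489 / 27531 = 27.41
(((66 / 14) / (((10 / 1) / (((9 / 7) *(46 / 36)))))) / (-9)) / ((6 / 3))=-0.04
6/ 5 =1.20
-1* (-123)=123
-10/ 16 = -5/ 8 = -0.62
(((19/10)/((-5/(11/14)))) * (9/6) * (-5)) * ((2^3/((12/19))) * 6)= 11913/70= 170.19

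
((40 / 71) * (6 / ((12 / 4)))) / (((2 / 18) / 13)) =9360 / 71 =131.83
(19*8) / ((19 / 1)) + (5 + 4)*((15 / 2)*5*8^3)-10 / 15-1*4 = 518410 / 3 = 172803.33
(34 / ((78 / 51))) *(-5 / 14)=-1445 / 182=-7.94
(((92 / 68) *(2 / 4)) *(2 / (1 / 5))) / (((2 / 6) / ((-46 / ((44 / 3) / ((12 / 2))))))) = -71415 / 187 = -381.90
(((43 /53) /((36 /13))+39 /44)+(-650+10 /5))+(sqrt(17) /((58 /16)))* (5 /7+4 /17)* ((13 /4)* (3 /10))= -3393868 /5247+4407* sqrt(17) /17255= -645.77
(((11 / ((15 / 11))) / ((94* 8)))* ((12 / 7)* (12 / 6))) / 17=121 / 55930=0.00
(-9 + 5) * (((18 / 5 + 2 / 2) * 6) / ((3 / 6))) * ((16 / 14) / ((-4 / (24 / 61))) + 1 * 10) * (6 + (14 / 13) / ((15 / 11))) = -2057093504 / 138775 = -14823.23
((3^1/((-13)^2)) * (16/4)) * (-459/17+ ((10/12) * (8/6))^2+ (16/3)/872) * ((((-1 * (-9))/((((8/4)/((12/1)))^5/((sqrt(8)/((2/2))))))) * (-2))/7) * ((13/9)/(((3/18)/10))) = 62879569920 * sqrt(2)/9919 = 8965131.62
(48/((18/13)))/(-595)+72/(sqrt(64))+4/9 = 50263/5355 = 9.39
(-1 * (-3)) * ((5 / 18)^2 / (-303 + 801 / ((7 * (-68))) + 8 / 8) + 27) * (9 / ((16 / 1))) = 79033609 / 1734636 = 45.56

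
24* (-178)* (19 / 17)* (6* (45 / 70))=-2191536 / 119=-18416.27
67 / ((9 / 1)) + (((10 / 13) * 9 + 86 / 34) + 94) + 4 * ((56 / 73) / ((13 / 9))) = 16410350 / 145197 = 113.02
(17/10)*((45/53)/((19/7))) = 1071/2014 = 0.53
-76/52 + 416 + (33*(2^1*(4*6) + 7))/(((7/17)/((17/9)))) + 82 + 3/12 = 9634433/1092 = 8822.74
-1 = -1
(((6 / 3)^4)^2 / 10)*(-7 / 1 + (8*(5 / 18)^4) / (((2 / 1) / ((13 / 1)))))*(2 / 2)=-5618656 / 32805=-171.27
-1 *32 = -32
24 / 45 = 8 / 15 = 0.53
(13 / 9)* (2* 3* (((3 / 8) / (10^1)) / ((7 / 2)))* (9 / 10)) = 117 / 1400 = 0.08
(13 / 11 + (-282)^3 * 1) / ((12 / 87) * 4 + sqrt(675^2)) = -7153819615 / 215501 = -33196.22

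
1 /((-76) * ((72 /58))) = -29 /2736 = -0.01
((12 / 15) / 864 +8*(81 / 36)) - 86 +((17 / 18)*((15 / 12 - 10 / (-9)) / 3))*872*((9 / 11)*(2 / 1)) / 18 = -970261 / 106920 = -9.07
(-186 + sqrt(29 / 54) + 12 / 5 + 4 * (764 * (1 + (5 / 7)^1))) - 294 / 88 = sqrt(174) / 18 + 7779951 / 1540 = 5052.65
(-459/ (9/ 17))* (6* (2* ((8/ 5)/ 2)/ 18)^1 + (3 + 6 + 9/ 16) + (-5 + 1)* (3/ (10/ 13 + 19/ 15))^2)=-15418325423/ 12608720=-1222.83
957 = 957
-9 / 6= -3 / 2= -1.50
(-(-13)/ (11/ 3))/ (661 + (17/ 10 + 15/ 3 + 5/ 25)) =390/ 73469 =0.01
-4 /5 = -0.80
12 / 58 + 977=28339 / 29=977.21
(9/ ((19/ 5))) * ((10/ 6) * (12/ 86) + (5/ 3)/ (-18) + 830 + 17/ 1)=2006.38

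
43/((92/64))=688/23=29.91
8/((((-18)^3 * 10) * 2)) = -0.00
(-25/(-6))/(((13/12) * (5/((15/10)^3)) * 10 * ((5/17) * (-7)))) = -459/3640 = -0.13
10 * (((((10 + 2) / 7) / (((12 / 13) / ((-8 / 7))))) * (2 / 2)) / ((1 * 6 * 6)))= -260 / 441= -0.59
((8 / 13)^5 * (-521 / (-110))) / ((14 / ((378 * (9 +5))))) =3226632192 / 20421115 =158.00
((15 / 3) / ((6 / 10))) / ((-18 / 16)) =-200 / 27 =-7.41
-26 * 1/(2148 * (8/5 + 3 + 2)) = -65/35442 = -0.00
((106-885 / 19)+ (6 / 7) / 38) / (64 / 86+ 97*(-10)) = -169979 / 2771587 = -0.06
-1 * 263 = -263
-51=-51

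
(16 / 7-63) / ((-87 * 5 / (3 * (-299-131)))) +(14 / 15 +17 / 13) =-7038539 / 39585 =-177.81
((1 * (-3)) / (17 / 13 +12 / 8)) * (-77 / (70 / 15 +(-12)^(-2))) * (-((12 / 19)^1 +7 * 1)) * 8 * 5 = -5016211200 / 933451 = -5373.83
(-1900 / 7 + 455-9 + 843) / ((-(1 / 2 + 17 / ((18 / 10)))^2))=-2307852 / 224287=-10.29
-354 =-354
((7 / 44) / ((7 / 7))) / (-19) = -7 / 836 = -0.01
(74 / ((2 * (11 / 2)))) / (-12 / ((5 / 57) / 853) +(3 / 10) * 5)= -740 / 12835779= -0.00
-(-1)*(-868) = -868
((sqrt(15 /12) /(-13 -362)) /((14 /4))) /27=-sqrt(5) /70875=-0.00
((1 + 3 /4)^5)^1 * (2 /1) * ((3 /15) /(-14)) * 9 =-21609 /5120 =-4.22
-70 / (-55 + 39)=35 / 8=4.38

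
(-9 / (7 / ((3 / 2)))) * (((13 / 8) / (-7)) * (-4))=-351 / 196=-1.79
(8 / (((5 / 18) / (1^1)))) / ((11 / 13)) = 1872 / 55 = 34.04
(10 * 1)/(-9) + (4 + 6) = 80/9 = 8.89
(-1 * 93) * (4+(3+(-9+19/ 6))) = -217/ 2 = -108.50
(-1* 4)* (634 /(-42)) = 1268 /21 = 60.38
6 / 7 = 0.86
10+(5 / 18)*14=125 / 9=13.89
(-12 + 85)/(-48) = -73/48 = -1.52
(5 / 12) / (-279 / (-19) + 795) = 95 / 184608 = 0.00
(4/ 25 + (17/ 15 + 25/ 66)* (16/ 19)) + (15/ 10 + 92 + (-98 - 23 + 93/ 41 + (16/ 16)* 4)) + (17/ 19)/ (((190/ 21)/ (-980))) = -2850311081/ 24421650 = -116.71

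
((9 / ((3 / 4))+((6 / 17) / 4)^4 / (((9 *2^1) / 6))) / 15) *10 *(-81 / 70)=-432973593 / 46771760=-9.26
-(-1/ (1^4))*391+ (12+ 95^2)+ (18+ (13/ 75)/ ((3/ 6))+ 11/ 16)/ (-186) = 2104306759/ 223200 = 9427.90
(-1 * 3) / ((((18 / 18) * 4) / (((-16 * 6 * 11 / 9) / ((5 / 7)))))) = 616 / 5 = 123.20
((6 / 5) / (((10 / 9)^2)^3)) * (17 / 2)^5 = 2263710671811 / 80000000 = 28296.38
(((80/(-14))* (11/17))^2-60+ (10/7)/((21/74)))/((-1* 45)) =350864/382347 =0.92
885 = 885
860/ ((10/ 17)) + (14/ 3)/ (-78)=171047/ 117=1461.94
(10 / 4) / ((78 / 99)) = 165 / 52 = 3.17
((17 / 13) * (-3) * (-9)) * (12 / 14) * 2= 5508 / 91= 60.53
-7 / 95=-0.07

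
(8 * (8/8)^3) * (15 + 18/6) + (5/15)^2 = 1297/9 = 144.11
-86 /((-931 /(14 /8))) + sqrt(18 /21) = 43 /266 + sqrt(42) /7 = 1.09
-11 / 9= -1.22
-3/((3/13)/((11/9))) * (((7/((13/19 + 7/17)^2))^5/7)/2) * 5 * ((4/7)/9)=-3031275330932844575674993904005/1251663660245819136562979328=-2421.80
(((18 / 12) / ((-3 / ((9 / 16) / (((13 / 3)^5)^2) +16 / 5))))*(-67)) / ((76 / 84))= 118.48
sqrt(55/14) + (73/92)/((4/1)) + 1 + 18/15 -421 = -770227/1840 + sqrt(770)/14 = -416.62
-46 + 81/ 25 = -1069/ 25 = -42.76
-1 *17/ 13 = -17/ 13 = -1.31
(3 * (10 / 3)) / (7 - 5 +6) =5 / 4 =1.25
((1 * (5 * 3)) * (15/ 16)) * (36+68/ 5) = 1395/ 2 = 697.50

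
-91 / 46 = -1.98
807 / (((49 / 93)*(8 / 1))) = 75051 / 392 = 191.46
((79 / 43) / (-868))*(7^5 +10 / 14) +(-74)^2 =5440.42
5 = 5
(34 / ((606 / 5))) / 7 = 85 / 2121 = 0.04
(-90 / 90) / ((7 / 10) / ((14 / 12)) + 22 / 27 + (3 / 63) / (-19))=-17955 / 25358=-0.71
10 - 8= 2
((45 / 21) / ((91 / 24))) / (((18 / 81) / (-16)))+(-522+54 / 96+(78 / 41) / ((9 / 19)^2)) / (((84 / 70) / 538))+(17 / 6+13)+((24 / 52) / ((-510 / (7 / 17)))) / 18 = -11249326721870261 / 48909828240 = -230001.35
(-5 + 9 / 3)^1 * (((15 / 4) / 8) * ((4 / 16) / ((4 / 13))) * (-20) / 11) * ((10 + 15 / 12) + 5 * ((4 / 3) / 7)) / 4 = 333125 / 78848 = 4.22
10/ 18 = 5/ 9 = 0.56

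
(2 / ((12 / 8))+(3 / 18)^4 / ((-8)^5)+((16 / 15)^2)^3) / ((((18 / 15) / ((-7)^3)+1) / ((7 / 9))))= 40237679232680783 / 18370967961600000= 2.19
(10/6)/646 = 5/1938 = 0.00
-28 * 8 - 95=-319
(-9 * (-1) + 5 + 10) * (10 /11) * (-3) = -720 /11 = -65.45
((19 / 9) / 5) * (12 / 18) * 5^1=38 / 27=1.41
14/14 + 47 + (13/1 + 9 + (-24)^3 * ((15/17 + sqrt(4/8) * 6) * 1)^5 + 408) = -1618172287488 * sqrt(2)/83521 - 30493505615554/1419857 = -48876052.96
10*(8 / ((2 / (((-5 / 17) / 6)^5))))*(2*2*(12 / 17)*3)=-62500 / 651714363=-0.00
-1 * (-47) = 47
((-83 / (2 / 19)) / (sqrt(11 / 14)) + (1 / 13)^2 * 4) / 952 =1 / 40222 - 1577 * sqrt(154) / 20944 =-0.93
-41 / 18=-2.28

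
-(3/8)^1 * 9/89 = -27/712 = -0.04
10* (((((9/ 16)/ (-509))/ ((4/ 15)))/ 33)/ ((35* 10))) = -9/ 2508352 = -0.00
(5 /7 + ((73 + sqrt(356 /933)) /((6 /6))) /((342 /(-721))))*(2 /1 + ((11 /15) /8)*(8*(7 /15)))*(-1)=361.84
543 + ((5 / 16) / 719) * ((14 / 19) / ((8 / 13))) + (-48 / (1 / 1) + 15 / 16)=433600595 / 874304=495.94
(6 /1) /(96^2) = 1 /1536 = 0.00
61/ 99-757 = -756.38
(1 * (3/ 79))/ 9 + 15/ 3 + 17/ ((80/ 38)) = 123991/ 9480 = 13.08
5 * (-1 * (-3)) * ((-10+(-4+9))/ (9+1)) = -7.50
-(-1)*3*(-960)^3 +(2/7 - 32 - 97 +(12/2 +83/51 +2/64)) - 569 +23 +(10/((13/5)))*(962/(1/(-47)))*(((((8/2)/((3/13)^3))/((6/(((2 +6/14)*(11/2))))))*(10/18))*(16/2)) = -8922809264119649/2776032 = -3214231415.24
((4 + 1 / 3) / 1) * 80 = 346.67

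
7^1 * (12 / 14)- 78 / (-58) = 213 / 29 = 7.34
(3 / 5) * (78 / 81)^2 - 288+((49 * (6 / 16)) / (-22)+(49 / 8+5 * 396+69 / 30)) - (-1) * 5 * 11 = 1755.15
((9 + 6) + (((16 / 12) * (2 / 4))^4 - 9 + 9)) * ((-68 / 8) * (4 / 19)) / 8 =-20927 / 6156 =-3.40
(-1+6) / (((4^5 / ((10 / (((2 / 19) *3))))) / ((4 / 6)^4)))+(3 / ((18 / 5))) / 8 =2095 / 15552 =0.13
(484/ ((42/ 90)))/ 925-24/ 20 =-102/ 1295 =-0.08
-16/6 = -8/3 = -2.67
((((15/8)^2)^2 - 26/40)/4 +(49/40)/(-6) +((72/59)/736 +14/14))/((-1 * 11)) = -1242239171/3668459520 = -0.34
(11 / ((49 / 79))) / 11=79 / 49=1.61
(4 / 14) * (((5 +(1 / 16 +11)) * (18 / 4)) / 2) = 2313 / 224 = 10.33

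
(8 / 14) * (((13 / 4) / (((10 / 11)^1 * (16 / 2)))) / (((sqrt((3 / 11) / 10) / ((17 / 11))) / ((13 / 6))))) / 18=2873 * sqrt(330) / 181440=0.29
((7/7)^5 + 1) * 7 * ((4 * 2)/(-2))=-56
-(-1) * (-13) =-13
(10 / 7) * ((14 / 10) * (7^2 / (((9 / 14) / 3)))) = 1372 / 3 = 457.33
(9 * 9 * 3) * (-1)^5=-243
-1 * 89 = -89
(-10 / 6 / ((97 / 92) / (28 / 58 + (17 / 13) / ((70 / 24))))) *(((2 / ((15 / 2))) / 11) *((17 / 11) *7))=-76861216 / 199118205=-0.39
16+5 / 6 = 101 / 6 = 16.83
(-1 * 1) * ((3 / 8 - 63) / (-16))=-501 / 128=-3.91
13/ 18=0.72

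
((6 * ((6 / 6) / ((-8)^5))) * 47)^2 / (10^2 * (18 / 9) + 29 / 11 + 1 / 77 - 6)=1530837 / 4064649674752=0.00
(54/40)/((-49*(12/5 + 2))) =-27/4312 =-0.01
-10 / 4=-5 / 2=-2.50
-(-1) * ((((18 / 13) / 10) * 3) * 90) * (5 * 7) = 17010 / 13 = 1308.46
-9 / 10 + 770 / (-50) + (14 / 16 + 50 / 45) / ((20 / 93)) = -3391 / 480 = -7.06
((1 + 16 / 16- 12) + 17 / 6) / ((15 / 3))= -43 / 30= -1.43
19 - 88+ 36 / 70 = -2397 / 35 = -68.49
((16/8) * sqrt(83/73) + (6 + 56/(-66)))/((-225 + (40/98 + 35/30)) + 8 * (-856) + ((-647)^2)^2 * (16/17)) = 9996 * sqrt(6059)/60173777694138593 + 283220/9067281570349651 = 0.00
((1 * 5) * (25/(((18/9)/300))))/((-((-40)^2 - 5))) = -3750/319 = -11.76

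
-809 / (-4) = 809 / 4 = 202.25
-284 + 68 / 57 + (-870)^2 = 43127180 / 57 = 756617.19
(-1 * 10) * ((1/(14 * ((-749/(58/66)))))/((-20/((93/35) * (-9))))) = 8091/8074220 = 0.00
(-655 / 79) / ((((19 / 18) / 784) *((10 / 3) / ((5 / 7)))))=-1980720 / 1501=-1319.60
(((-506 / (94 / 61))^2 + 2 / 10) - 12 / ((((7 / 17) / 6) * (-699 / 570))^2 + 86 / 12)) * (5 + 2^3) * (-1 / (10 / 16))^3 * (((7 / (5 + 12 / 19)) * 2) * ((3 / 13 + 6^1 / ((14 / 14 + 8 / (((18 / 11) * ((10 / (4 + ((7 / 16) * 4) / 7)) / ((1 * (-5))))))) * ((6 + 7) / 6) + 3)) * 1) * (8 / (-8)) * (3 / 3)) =-245150616491830297156220928 / 149101162759050442375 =-1644189.84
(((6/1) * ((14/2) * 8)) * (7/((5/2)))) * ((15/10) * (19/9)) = 2979.20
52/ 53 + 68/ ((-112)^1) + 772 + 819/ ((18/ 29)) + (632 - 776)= 2890645/ 1484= 1947.87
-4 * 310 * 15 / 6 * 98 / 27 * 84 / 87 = -8506400 / 783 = -10863.86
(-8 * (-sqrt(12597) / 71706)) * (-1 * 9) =-12 * sqrt(12597) / 11951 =-0.11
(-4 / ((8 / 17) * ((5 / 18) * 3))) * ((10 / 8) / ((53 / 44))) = -561 / 53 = -10.58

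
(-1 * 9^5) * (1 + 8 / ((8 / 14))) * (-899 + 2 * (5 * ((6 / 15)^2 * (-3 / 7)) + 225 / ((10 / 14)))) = 1672090533 / 7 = 238870076.14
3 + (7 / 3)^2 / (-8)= 167 / 72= 2.32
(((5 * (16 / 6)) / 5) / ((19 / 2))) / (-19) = -0.01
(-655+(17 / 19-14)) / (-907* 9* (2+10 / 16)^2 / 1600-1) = 1299865600 / 70343377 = 18.48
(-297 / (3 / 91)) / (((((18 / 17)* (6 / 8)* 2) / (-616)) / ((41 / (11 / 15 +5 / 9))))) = 3223360140 / 29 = 111150349.66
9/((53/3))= 0.51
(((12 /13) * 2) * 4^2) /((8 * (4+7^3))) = 48 /4511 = 0.01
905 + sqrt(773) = 932.80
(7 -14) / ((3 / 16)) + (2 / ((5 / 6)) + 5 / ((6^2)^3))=-8149223 / 233280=-34.93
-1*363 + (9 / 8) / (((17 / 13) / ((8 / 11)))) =-67764 / 187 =-362.37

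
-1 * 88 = -88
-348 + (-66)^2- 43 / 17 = 68093 / 17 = 4005.47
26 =26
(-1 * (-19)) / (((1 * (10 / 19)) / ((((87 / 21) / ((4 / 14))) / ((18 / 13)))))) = 136097 / 360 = 378.05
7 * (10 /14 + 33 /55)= 46 /5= 9.20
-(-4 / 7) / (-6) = -0.10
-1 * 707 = -707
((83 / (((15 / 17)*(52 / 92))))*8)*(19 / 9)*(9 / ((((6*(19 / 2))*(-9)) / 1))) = -259624 / 5265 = -49.31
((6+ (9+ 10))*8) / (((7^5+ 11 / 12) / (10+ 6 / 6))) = 5280 / 40339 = 0.13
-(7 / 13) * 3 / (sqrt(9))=-7 / 13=-0.54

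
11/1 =11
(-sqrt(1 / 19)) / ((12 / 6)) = -sqrt(19) / 38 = -0.11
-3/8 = -0.38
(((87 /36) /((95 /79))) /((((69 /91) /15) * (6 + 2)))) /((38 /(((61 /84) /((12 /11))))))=19984393 /229561344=0.09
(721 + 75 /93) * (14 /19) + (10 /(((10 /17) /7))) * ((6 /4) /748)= 27579601 /51832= 532.10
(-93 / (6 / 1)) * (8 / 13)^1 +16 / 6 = -268 / 39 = -6.87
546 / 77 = 78 / 11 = 7.09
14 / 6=7 / 3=2.33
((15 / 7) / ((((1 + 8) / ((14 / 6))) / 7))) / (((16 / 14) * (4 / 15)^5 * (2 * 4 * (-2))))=-20671875 / 131072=-157.71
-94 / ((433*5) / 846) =-79524 / 2165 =-36.73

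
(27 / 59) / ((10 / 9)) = 243 / 590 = 0.41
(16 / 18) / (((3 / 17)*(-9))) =-136 / 243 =-0.56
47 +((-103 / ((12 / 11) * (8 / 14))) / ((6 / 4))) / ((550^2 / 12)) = 7754279 / 165000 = 47.00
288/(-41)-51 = -2379/41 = -58.02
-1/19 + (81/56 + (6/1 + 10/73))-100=-7182269/77672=-92.47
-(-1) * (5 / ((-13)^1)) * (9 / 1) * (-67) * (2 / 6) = 1005 / 13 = 77.31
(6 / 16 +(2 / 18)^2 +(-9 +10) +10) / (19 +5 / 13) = 95927 / 163296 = 0.59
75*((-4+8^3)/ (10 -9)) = 38100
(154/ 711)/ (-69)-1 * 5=-245449/ 49059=-5.00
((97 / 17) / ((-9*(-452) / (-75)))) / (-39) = 2425 / 899028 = 0.00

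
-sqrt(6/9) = -sqrt(6)/3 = -0.82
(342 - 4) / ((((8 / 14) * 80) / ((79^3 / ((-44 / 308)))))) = -4082855959 / 160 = -25517849.74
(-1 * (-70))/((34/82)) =2870/17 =168.82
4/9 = 0.44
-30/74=-15/37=-0.41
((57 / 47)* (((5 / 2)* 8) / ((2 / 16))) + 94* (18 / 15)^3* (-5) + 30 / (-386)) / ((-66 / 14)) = 327112821 / 2494525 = 131.13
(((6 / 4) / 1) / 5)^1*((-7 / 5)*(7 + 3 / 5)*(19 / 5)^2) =-144039 / 3125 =-46.09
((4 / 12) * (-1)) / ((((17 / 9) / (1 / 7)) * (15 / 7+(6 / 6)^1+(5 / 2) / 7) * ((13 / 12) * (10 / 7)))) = -0.00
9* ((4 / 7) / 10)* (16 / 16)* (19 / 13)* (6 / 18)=114 / 455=0.25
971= 971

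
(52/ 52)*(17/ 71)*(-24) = -408/ 71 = -5.75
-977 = -977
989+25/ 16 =15849/ 16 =990.56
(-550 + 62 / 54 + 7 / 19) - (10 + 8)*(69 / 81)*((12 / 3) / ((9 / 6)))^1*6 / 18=-288364 / 513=-562.11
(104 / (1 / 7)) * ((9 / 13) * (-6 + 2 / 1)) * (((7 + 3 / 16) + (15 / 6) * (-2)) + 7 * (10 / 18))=-12250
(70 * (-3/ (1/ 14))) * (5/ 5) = -2940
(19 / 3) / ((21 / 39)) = 247 / 21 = 11.76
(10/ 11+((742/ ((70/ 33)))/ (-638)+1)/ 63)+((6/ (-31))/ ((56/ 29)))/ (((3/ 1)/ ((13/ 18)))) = 2470241/ 2768920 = 0.89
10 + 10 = 20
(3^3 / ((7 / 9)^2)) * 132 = 288684 / 49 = 5891.51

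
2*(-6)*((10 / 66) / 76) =-5 / 209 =-0.02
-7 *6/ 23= -42/ 23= -1.83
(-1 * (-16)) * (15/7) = 240/7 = 34.29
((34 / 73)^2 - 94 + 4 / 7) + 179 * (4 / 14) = -1569292 / 37303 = -42.07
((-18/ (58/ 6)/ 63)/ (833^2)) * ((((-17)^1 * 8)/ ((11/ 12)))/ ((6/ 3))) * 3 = 864/ 91144361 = 0.00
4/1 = 4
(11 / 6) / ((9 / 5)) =55 / 54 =1.02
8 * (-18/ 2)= -72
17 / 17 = 1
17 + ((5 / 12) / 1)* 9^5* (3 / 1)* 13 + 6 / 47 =180397915 / 188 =959563.38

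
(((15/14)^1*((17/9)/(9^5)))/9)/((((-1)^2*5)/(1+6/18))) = 0.00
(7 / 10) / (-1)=-7 / 10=-0.70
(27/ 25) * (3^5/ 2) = 6561/ 50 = 131.22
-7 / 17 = -0.41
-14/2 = -7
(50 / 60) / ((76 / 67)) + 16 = 7631 / 456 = 16.73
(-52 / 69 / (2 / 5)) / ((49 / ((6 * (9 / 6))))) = -390 / 1127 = -0.35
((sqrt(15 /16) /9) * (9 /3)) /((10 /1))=sqrt(15) /120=0.03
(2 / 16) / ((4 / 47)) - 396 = -12625 / 32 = -394.53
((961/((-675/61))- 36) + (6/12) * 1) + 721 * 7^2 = 47528983/1350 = 35206.65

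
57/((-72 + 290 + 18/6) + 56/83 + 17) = 4731/19810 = 0.24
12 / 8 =3 / 2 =1.50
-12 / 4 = -3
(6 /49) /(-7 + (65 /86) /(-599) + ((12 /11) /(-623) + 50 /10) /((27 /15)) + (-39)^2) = 2723339124 /33734002462279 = 0.00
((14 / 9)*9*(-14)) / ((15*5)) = -196 / 75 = -2.61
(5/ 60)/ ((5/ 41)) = 41/ 60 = 0.68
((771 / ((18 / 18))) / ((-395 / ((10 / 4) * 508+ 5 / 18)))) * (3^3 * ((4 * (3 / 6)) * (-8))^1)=1071123.95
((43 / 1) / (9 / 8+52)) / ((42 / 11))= 1892 / 8925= 0.21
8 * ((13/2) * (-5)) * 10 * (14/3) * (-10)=364000/3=121333.33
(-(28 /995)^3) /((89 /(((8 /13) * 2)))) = -351232 /1139731630375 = -0.00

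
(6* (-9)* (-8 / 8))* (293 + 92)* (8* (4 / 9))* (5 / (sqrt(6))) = 61600* sqrt(6) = 150888.57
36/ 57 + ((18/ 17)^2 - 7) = -28813/ 5491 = -5.25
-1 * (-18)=18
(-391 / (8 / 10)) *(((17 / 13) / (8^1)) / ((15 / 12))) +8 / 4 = -6439 / 104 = -61.91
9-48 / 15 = 29 / 5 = 5.80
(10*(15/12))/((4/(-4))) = -25/2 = -12.50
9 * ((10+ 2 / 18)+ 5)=136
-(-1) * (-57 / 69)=-19 / 23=-0.83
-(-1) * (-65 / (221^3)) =-5 / 830297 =-0.00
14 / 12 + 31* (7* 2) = 435.17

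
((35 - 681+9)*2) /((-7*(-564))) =-91 /282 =-0.32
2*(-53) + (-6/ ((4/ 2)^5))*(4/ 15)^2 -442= -41101/ 75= -548.01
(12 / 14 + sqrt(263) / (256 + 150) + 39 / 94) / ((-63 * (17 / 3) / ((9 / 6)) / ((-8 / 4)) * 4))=sqrt(263) / 193256 + 837 / 313208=0.00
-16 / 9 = -1.78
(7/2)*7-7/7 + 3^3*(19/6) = 109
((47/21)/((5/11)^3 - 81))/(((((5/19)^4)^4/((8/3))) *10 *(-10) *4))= 18044029508549677386620317/51759475708007812500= 348613.07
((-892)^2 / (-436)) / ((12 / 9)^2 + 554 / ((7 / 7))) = -895122 / 272609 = -3.28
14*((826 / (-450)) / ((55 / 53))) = -24.76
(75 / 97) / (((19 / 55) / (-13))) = -53625 / 1843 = -29.10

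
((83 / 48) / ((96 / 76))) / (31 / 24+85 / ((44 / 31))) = 17347 / 775248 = 0.02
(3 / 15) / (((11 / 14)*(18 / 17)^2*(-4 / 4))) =-2023 / 8910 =-0.23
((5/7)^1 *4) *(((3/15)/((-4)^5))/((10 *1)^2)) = -1/179200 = -0.00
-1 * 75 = -75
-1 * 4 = -4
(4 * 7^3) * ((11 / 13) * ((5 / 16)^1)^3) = 471625 / 13312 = 35.43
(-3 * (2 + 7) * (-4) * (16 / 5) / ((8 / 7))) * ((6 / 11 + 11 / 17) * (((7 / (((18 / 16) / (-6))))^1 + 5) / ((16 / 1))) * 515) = -140363559 / 374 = -375303.63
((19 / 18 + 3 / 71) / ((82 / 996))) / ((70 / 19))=2212531 / 611310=3.62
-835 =-835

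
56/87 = 0.64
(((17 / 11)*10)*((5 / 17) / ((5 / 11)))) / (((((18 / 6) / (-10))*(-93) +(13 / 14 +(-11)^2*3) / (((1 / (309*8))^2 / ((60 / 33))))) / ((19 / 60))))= 7315 / 9340333408449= 0.00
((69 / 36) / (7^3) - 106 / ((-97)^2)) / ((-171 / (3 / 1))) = 219889 / 2207464308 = 0.00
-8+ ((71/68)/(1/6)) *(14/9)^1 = 89/51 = 1.75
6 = 6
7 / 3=2.33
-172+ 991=819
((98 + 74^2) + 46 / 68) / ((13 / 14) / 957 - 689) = -1269721761 / 156930553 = -8.09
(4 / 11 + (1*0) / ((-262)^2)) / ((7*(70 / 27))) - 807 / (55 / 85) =-3361101 / 2695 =-1247.16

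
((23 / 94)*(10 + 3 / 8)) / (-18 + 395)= 1909 / 283504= 0.01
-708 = -708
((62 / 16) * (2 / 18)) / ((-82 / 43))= -1333 / 5904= -0.23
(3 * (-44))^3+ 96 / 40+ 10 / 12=-68998943 / 30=-2299964.77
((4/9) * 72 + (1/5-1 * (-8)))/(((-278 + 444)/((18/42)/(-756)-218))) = -25765051/488040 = -52.79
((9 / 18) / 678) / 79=1 / 107124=0.00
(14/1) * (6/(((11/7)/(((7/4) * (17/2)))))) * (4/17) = 187.09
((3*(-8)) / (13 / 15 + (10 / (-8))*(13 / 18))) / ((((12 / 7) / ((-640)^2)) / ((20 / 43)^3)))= 16515072000000 / 1033591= 15978343.46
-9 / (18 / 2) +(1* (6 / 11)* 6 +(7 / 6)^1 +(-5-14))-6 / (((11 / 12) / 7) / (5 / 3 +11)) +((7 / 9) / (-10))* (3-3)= -39331 / 66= -595.92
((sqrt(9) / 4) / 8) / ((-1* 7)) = -3 / 224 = -0.01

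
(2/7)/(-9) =-2/63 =-0.03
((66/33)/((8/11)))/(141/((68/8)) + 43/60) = 2805/17651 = 0.16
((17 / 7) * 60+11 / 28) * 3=12273 / 28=438.32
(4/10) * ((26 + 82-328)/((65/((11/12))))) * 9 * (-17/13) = 14.61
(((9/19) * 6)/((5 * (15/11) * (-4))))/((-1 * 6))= 33/1900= 0.02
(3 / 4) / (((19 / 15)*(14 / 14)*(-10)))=-0.06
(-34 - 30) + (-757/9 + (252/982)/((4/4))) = -653369/4419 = -147.85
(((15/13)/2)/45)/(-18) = -1/1404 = -0.00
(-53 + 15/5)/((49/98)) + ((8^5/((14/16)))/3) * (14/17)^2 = 7253332/867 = 8366.01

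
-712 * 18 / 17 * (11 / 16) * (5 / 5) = -8811 / 17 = -518.29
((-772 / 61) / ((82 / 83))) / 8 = -16019 / 10004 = -1.60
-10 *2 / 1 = -20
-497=-497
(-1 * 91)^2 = 8281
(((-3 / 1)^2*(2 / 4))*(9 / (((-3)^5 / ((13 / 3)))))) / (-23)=13 / 414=0.03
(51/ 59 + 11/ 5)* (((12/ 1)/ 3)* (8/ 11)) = 28928/ 3245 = 8.91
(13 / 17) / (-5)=-13 / 85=-0.15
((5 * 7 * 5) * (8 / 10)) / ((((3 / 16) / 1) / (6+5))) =24640 / 3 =8213.33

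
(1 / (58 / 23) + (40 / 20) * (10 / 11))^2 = 1996569 / 407044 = 4.91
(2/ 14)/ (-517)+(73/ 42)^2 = 2754841/ 911988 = 3.02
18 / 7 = 2.57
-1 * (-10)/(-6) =-5/3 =-1.67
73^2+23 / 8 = 42655 / 8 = 5331.88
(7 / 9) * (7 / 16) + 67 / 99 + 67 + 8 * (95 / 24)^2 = 193.36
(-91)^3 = -753571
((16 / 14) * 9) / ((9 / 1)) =8 / 7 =1.14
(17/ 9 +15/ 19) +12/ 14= 4232/ 1197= 3.54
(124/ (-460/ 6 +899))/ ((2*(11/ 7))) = 1302/ 27137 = 0.05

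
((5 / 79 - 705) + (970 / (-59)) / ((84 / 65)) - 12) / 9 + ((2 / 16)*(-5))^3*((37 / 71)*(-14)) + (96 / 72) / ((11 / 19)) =-13560020805059 / 176129420544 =-76.99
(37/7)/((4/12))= 111/7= 15.86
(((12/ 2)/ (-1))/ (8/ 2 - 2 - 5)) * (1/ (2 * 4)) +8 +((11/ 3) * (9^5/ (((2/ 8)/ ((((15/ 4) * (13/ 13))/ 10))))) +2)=1299119/ 4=324779.75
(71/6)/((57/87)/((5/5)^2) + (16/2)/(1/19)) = 2059/26562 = 0.08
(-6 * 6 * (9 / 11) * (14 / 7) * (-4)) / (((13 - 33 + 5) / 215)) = -37152 / 11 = -3377.45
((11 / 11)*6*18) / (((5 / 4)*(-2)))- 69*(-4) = 1164 / 5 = 232.80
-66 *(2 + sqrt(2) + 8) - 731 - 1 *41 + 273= -1159 - 66 *sqrt(2)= -1252.34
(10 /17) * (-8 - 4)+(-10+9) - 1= -154 /17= -9.06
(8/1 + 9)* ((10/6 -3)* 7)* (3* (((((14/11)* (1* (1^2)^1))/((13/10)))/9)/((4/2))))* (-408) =4531520/429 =10562.98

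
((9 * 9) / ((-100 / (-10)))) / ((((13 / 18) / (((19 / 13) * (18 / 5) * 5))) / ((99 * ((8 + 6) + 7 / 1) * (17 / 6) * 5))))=1468607679 / 169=8689986.27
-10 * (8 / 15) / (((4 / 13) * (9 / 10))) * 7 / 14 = -9.63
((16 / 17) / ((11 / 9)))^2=20736 / 34969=0.59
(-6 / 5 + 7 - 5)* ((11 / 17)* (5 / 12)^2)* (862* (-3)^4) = 213345 / 34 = 6274.85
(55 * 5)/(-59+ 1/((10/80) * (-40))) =-1375/296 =-4.65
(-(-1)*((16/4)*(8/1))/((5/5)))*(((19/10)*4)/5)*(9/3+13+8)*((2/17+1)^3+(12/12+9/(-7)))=1114449408/859775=1296.21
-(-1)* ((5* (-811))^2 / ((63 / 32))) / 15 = 105235360 / 189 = 556800.85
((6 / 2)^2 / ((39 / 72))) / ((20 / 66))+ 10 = 4214 / 65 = 64.83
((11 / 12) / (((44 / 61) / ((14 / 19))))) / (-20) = -427 / 9120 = -0.05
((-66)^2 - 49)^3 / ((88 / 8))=79895922443 / 11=7263265676.64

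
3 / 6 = 1 / 2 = 0.50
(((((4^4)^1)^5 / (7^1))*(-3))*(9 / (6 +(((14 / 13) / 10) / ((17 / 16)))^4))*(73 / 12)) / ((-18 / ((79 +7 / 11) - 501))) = -34665826141968001715404800000 / 344404431743911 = -100654413668359.79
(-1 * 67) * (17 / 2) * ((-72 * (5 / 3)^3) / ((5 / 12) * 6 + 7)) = 1139000 / 57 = 19982.46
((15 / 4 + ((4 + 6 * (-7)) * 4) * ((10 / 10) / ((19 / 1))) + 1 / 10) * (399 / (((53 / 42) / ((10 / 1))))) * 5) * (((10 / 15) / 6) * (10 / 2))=-36449.53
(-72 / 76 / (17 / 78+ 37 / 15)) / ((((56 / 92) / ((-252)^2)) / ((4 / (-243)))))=4018560 / 6631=606.03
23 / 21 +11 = 254 / 21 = 12.10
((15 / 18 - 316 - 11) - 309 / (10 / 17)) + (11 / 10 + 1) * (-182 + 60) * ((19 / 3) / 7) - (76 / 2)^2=-37909 / 15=-2527.27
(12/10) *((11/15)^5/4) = 161051/2531250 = 0.06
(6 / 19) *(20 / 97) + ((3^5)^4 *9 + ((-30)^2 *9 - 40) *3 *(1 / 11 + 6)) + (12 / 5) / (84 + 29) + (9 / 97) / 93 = 11142888994556520666 / 355081595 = 31381206887.27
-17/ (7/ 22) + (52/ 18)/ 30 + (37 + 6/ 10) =-14867/ 945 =-15.73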